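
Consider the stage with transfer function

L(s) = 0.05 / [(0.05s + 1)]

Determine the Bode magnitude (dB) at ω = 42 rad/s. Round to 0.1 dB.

-33.4 dB

At ω = 42 rad/s:
pole (1 + j42·0.05) = 1 + j2.1 → |·| ≈ 2.3259, ∠ ≈ 64.54°
|L| = 0.05 · 1 / (2.3259) ≈ 0.021497
Gain = 20 log₁₀(0.021497) ≈ -33.35 dB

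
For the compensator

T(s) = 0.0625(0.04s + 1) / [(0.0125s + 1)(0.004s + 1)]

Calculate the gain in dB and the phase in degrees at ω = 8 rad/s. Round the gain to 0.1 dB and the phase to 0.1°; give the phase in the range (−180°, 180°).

At ω = 8 rad/s:
zero (1 + j8·0.04) = 1 + j0.32 → |·| ≈ 1.05, ∠ ≈ 17.74°
pole (1 + j8·0.0125) = 1 + j0.1 → |·| ≈ 1.005, ∠ ≈ 5.71°
pole (1 + j8·0.004) = 1 + j0.032 → |·| ≈ 1.0005, ∠ ≈ 1.83°
|T| = 0.0625 · 1.05 / (1.005 · 1.0005) ≈ 0.065266
Gain = 20 log₁₀(0.065266) ≈ -23.71 dB
∠T = (17.74°) − (5.71° + 1.83°) = 10.20°

-23.7 dB, 10.2°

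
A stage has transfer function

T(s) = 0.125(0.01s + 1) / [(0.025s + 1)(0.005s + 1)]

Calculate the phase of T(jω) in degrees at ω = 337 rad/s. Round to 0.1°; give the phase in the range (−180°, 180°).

At ω = 337 rad/s:
zero (1 + j337·0.01) = 1 + j3.37 → |·| ≈ 3.5152, ∠ ≈ 73.47°
pole (1 + j337·0.025) = 1 + j8.425 → |·| ≈ 8.4841, ∠ ≈ 83.23°
pole (1 + j337·0.005) = 1 + j1.685 → |·| ≈ 1.9594, ∠ ≈ 59.31°
∠T = (73.47°) − (83.23° + 59.31°) = -69.07°

-69.1°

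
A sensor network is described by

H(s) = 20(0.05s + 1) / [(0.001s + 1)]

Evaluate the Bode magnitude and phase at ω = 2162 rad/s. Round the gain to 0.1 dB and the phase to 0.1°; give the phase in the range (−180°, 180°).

At ω = 2162 rad/s:
zero (1 + j2162·0.05) = 1 + j108.1 → |·| ≈ 108.1, ∠ ≈ 89.47°
pole (1 + j2162·0.001) = 1 + j2.162 → |·| ≈ 2.3821, ∠ ≈ 65.18°
|H| = 20 · 108.1 / (2.3821) ≈ 907.6
Gain = 20 log₁₀(907.6) ≈ 59.16 dB
∠H = (89.47°) − (65.18°) = 24.29°

59.2 dB, 24.3°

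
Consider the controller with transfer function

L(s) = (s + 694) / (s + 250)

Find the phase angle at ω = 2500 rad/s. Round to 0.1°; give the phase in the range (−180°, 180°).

Substitute s = j2500:
Numerator: (j2500) + 694 = 694 + j2500
Denominator: (j2500) + 250 = 250 + j2500
|N| = √(694² + 2500²) ≈ 2594.5, ∠N ≈ 74.49°
|D| = √(250² + 2500²) ≈ 2512.5, ∠D ≈ 84.29°
∠L = 74.49° − 84.29° = -9.80°

-9.8°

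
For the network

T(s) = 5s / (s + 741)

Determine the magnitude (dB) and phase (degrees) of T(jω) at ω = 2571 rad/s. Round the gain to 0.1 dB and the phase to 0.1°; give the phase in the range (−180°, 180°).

At s = jω = j2571:
zero at origin: s = j2571 → |·| = 2571, ∠ = 90.00°
pole (s+741): 741 + j2571 → |·| = √(741²+2571²) = √7159122 ≈ 2675.7, ∠ = arctan(2571/741) ≈ 73.92°
|T| = 5 · 2571 / 2675.7 ≈ 4.8044
Gain = 20 log₁₀(4.8044) ≈ 13.63 dB
∠T = 90.00° − 73.92° = 16.08°

13.6 dB, 16.1°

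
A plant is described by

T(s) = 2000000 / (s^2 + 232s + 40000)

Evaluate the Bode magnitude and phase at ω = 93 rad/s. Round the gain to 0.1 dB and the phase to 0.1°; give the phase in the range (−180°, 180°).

34.4 dB, -34.5°

At s = jω = j93:
quadratic: (j93)² + 232·j93 + 40000 = 31351 + j21576 → |·| ≈ 38058, ∠ ≈ 34.54°
|T| = 2000000 / 38058 ≈ 52.551
Gain = 20 log₁₀(52.551) ≈ 34.41 dB
∠T = 0.00° − 34.54° = -34.54°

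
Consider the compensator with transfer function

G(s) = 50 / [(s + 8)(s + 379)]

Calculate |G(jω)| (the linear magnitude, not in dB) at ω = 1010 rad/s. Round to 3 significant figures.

At s = jω = j1010:
pole (s+8): 8 + j1010 → |·| = √(8²+1010²) = √1020164 ≈ 1010, ∠ = arctan(1010/8) ≈ 89.55°
pole (s+379): 379 + j1010 → |·| = √(379²+1010²) = √1163741 ≈ 1078.8, ∠ = arctan(1010/379) ≈ 69.43°
|G| = 50 / 1.0896e+06 ≈ 4.5888e-05

4.59e-05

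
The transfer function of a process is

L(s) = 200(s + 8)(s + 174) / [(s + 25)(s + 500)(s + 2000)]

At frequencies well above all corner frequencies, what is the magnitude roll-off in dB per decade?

-20 dB/decade

Each pole contributes −20 dB/decade at high frequency; each zero contributes +20 dB/decade.
Net: 2 zero(s) − 3 pole(s) → -20 dB/decade.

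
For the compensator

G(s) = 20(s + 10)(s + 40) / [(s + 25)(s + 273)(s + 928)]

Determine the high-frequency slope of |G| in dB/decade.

Each pole contributes −20 dB/decade at high frequency; each zero contributes +20 dB/decade.
Net: 2 zero(s) − 3 pole(s) → -20 dB/decade.

-20 dB/decade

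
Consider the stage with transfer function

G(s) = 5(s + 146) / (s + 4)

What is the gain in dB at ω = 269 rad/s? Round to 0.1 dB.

At s = jω = j269:
zero (s+146): 146 + j269 → |·| = √(146²+269²) = √93677 ≈ 306.07, ∠ = arctan(269/146) ≈ 61.51°
pole (s+4): 4 + j269 → |·| = √(4²+269²) = √72377 ≈ 269.03, ∠ = arctan(269/4) ≈ 89.15°
|G| = 5 · 306.07 / 269.03 ≈ 5.6884
Gain = 20 log₁₀(5.6884) ≈ 15.10 dB

15.1 dB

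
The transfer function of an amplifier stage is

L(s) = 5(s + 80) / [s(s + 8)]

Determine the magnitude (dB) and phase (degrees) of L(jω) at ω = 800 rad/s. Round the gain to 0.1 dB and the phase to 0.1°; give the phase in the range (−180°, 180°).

At s = jω = j800:
zero (s+80): 80 + j800 → |·| = √(80²+800²) = √646400 ≈ 803.99, ∠ = arctan(800/80) ≈ 84.29°
pole (s+8): 8 + j800 → |·| = √(8²+800²) = √640064 ≈ 800.04, ∠ = arctan(800/8) ≈ 89.43°
pole at origin: |s| = 800, ∠ = 90.00° (in denominator)
|L| = 5 · 803.99 / 6.4003e+05 ≈ 0.0062809
Gain = 20 log₁₀(0.0062809) ≈ -44.04 dB
∠L = 84.29° − 179.43° = -95.14°

-44.0 dB, -95.1°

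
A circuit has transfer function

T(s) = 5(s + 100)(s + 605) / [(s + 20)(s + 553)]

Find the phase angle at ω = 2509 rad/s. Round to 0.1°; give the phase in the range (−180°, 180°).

At s = jω = j2509:
zero (s+100): 100 + j2509 → |·| = √(100²+2509²) = √6305081 ≈ 2511, ∠ = arctan(2509/100) ≈ 87.72°
zero (s+605): 605 + j2509 → |·| = √(605²+2509²) = √6661106 ≈ 2580.9, ∠ = arctan(2509/605) ≈ 76.44°
pole (s+20): 20 + j2509 → |·| = √(20²+2509²) = √6295481 ≈ 2509.1, ∠ = arctan(2509/20) ≈ 89.54°
pole (s+553): 553 + j2509 → |·| = √(553²+2509²) = √6600890 ≈ 2569.2, ∠ = arctan(2509/553) ≈ 77.57°
∠T = 164.16° − 167.11° = -2.95°

-3.0°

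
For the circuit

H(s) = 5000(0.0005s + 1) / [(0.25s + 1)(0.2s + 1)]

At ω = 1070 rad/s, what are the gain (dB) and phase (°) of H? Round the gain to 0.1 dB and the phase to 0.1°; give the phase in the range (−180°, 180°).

At ω = 1070 rad/s:
zero (1 + j1070·0.0005) = 1 + j0.535 → |·| ≈ 1.1341, ∠ ≈ 28.15°
pole (1 + j1070·0.25) = 1 + j267.5 → |·| ≈ 267.5, ∠ ≈ 89.79°
pole (1 + j1070·0.2) = 1 + j214 → |·| ≈ 214, ∠ ≈ 89.73°
|H| = 5000 · 1.1341 / (267.5 · 214) ≈ 0.099057
Gain = 20 log₁₀(0.099057) ≈ -20.08 dB
∠H = (28.15°) − (89.79° + 89.73°) = -151.37°

-20.1 dB, -151.4°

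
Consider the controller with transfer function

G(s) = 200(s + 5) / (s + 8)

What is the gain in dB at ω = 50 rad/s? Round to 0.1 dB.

At s = jω = j50:
zero (s+5): 5 + j50 → |·| = √(5²+50²) = √2525 ≈ 50.249, ∠ = arctan(50/5) ≈ 84.29°
pole (s+8): 8 + j50 → |·| = √(8²+50²) = √2564 ≈ 50.636, ∠ = arctan(50/8) ≈ 80.91°
|G| = 200 · 50.249 / 50.636 ≈ 198.47
Gain = 20 log₁₀(198.47) ≈ 45.95 dB

46.0 dB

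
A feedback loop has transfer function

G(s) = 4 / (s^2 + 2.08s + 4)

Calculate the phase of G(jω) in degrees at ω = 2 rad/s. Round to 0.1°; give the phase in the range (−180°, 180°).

-90.0°

At s = jω = j2:
quadratic: (j2)² + 2.08·j2 + 4 = 0 + j4.16 → |·| ≈ 4.16, ∠ ≈ 90.00°
∠G = 0.00° − 90.00° = -90.00°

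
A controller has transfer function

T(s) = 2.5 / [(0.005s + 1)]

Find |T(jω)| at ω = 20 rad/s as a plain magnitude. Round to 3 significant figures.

At ω = 20 rad/s:
pole (1 + j20·0.005) = 1 + j0.1 → |·| ≈ 1.005, ∠ ≈ 5.71°
|T| = 2.5 · 1 / (1.005) ≈ 2.4876

2.49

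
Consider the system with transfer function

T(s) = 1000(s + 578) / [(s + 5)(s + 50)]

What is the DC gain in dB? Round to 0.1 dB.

67.3 dB

T(0) = 1000·578 / (5·50) = 2312
20 log₁₀(2312) ≈ 67.28 dB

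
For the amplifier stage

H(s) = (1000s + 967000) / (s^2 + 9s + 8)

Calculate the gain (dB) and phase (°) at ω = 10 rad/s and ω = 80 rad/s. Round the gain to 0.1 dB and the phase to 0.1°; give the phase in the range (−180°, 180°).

Substitute s = j10:
Numerator: 1000(j10) + 967000 = 967000 + j10000
Denominator: (j10)^2 + 9(j10) + 8 = -92 + j90
|N| = √(967000² + 10000²) ≈ 9.6705e+05, ∠N ≈ 0.59°
|D| = √(92² + 90²) ≈ 128.7, ∠D ≈ 135.63°
|H| = 9.6705e+05 / 128.7 ≈ 7514
Gain = 20 log₁₀(7514) ≈ 77.52 dB
∠H = 0.59° − 135.63° = -135.04°

Substitute s = j80:
Numerator: 1000(j80) + 967000 = 967000 + j80000
Denominator: (j80)^2 + 9(j80) + 8 = -6392 + j720
|N| = √(967000² + 80000²) ≈ 9.703e+05, ∠N ≈ 4.73°
|D| = √(6392² + 720²) ≈ 6432.4, ∠D ≈ 173.57°
|H| = 9.703e+05 / 6432.4 ≈ 150.85
Gain = 20 log₁₀(150.85) ≈ 43.57 dB
∠H = 4.73° − 173.57° = -168.84°

ω = 10: 77.5 dB, -135.0°; ω = 80: 43.6 dB, -168.8°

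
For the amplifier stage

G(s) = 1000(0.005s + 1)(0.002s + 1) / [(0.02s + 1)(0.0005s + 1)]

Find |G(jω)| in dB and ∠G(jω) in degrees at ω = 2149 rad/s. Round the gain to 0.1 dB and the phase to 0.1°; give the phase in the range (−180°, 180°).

At ω = 2149 rad/s:
zero (1 + j2149·0.005) = 1 + j10.745 → |·| ≈ 10.791, ∠ ≈ 84.68°
zero (1 + j2149·0.002) = 1 + j4.298 → |·| ≈ 4.4128, ∠ ≈ 76.90°
pole (1 + j2149·0.02) = 1 + j42.98 → |·| ≈ 42.992, ∠ ≈ 88.67°
pole (1 + j2149·0.0005) = 1 + j1.0745 → |·| ≈ 1.4678, ∠ ≈ 47.06°
|G| = 1000 · 10.791 · 4.4128 / (42.992 · 1.4678) ≈ 754.61
Gain = 20 log₁₀(754.61) ≈ 57.55 dB
∠G = (84.68° + 76.90°) − (88.67° + 47.06°) = 25.85°

57.6 dB, 25.9°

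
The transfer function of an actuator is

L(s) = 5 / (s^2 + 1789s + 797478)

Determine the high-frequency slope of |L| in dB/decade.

-40 dB/decade

Each pole contributes −20 dB/decade at high frequency; each zero contributes +20 dB/decade.
Net: 0 zero(s) − 2 pole(s) → -40 dB/decade.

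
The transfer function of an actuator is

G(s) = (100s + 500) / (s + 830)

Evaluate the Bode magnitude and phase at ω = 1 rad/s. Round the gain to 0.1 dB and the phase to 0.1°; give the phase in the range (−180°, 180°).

Substitute s = j1:
Numerator: 100(j1) + 500 = 500 + j100
Denominator: (j1) + 830 = 830 + j1
|N| = √(500² + 100²) ≈ 509.9, ∠N ≈ 11.31°
|D| = √(830² + 1²) ≈ 830, ∠D ≈ 0.07°
|G| = 509.9 / 830 ≈ 0.61434
Gain = 20 log₁₀(0.61434) ≈ -4.23 dB
∠G = 11.31° − 0.07° = 11.24°

-4.2 dB, 11.2°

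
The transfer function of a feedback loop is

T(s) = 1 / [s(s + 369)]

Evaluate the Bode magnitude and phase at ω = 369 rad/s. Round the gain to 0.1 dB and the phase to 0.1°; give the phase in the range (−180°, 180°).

At s = jω = j369:
pole (s+369): 369 + j369 → |·| = √(369²+369²) = √272322 ≈ 521.84, ∠ = arctan(369/369) ≈ 45.00°
pole at origin: |s| = 369, ∠ = 90.00° (in denominator)
|T| = 1 / 1.9256e+05 ≈ 5.1932e-06
Gain = 20 log₁₀(5.1932e-06) ≈ -105.69 dB
∠T = 0.00° − 135.00° = -135.00°

-105.7 dB, -135.0°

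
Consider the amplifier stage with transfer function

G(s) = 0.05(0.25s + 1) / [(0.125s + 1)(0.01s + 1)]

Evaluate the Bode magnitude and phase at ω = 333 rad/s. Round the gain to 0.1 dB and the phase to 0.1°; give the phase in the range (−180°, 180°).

-30.8 dB, -72.6°

At ω = 333 rad/s:
zero (1 + j333·0.25) = 1 + j83.25 → |·| ≈ 83.256, ∠ ≈ 89.31°
pole (1 + j333·0.125) = 1 + j41.625 → |·| ≈ 41.637, ∠ ≈ 88.62°
pole (1 + j333·0.01) = 1 + j3.33 → |·| ≈ 3.4769, ∠ ≈ 73.28°
|G| = 0.05 · 83.256 / (41.637 · 3.4769) ≈ 0.028755
Gain = 20 log₁₀(0.028755) ≈ -30.83 dB
∠G = (89.31°) − (88.62° + 73.28°) = -72.59°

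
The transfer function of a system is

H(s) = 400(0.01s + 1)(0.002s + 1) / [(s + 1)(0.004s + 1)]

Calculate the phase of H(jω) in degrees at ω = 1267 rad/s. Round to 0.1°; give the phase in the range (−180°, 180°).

At ω = 1267 rad/s:
zero (1 + j1267·0.01) = 1 + j12.67 → |·| ≈ 12.709, ∠ ≈ 85.49°
zero (1 + j1267·0.002) = 1 + j2.534 → |·| ≈ 2.7242, ∠ ≈ 68.46°
pole (1 + j1267·1) = 1 + j1267 → |·| ≈ 1267, ∠ ≈ 89.95°
pole (1 + j1267·0.004) = 1 + j5.068 → |·| ≈ 5.1657, ∠ ≈ 78.84°
∠H = (85.49° + 68.46°) − (89.95° + 78.84°) = -14.84°

-14.8°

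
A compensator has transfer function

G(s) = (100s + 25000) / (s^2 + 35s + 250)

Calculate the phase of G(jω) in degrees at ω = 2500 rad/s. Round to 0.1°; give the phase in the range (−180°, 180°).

Substitute s = j2500:
Numerator: 100(j2500) + 25000 = 25000 + j250000
Denominator: (j2500)^2 + 35(j2500) + 250 = -6249750 + j87500
|N| = √(25000² + 250000²) ≈ 2.5125e+05, ∠N ≈ 84.29°
|D| = √(6249750² + 87500²) ≈ 6.2504e+06, ∠D ≈ 179.20°
∠G = 84.29° − 179.20° = -94.91°

-94.9°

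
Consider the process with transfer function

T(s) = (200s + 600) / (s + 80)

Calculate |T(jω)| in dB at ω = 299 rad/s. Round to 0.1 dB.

Substitute s = j299:
Numerator: 200(j299) + 600 = 600 + j59800
Denominator: (j299) + 80 = 80 + j299
|N| = √(600² + 59800²) ≈ 59803, ∠N ≈ 89.43°
|D| = √(80² + 299²) ≈ 309.52, ∠D ≈ 75.02°
|T| = 59803 / 309.52 ≈ 193.21
Gain = 20 log₁₀(193.21) ≈ 45.72 dB

45.7 dB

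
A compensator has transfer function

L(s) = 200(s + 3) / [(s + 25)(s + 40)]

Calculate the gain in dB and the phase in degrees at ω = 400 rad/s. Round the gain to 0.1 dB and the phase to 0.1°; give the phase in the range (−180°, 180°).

-6.1 dB, -81.1°

At s = jω = j400:
zero (s+3): 3 + j400 → |·| = √(3²+400²) = √160009 ≈ 400.01, ∠ = arctan(400/3) ≈ 89.57°
pole (s+25): 25 + j400 → |·| = √(25²+400²) = √160625 ≈ 400.78, ∠ = arctan(400/25) ≈ 86.42°
pole (s+40): 40 + j400 → |·| = √(40²+400²) = √161600 ≈ 402, ∠ = arctan(400/40) ≈ 84.29°
|L| = 200 · 400.01 / 1.6111e+05 ≈ 0.49657
Gain = 20 log₁₀(0.49657) ≈ -6.08 dB
∠L = 89.57° − 170.71° = -81.14°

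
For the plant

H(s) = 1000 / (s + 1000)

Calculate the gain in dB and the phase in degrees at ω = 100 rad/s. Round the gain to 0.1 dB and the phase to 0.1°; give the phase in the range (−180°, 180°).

-0.0 dB, -5.7°

Substitute s = j100:
Numerator: 1000 = 1000 + j0
Denominator: (j100) + 1000 = 1000 + j100
|N| = √(1000² + 0²) ≈ 1000, ∠N ≈ 0.00°
|D| = √(1000² + 100²) ≈ 1005, ∠D ≈ 5.71°
|H| = 1000 / 1005 ≈ 0.99502
Gain = 20 log₁₀(0.99502) ≈ -0.04 dB
∠H = 0.00° − 5.71° = -5.71°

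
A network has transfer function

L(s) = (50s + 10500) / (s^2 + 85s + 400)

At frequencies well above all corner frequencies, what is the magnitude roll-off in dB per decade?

Each pole contributes −20 dB/decade at high frequency; each zero contributes +20 dB/decade.
Net: 1 zero(s) − 2 pole(s) → -20 dB/decade.

-20 dB/decade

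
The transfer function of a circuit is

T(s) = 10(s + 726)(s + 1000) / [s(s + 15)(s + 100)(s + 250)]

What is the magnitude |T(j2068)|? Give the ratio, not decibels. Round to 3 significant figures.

At s = jω = j2068:
zero (s+726): 726 + j2068 → |·| = √(726²+2068²) = √4803700 ≈ 2191.7, ∠ = arctan(2068/726) ≈ 70.66°
zero (s+1000): 1000 + j2068 → |·| = √(1000²+2068²) = √5276624 ≈ 2297.1, ∠ = arctan(2068/1000) ≈ 64.19°
pole (s+15): 15 + j2068 → |·| = √(15²+2068²) = √4276849 ≈ 2068.1, ∠ = arctan(2068/15) ≈ 89.58°
pole (s+100): 100 + j2068 → |·| = √(100²+2068²) = √4286624 ≈ 2070.4, ∠ = arctan(2068/100) ≈ 87.23°
pole (s+250): 250 + j2068 → |·| = √(250²+2068²) = √4339124 ≈ 2083.1, ∠ = arctan(2068/250) ≈ 83.11°
pole at origin: |s| = 2068, ∠ = 90.00° (in denominator)
|T| = 10 · 5.0346e+06 / 1.8445e+13 ≈ 2.7295e-06

2.73e-06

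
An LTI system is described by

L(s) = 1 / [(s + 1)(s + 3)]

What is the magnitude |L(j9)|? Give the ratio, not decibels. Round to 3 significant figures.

0.0116

At s = jω = j9:
pole (s+1): 1 + j9 → |·| = √(1²+9²) = √82 ≈ 9.0554, ∠ = arctan(9/1) ≈ 83.66°
pole (s+3): 3 + j9 → |·| = √(3²+9²) = √90 ≈ 9.4868, ∠ = arctan(9/3) ≈ 71.57°
|L| = 1 / 85.907 ≈ 0.01164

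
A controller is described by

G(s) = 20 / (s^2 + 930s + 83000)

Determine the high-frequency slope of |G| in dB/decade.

Each pole contributes −20 dB/decade at high frequency; each zero contributes +20 dB/decade.
Net: 0 zero(s) − 2 pole(s) → -40 dB/decade.

-40 dB/decade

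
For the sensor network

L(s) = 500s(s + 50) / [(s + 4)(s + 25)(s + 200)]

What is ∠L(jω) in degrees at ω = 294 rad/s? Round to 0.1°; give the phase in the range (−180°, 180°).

-59.8°

At s = jω = j294:
zero (s+50): 50 + j294 → |·| = √(50²+294²) = √88936 ≈ 298.22, ∠ = arctan(294/50) ≈ 80.35°
zero at origin: s = j294 → |·| = 294, ∠ = 90.00°
pole (s+4): 4 + j294 → |·| = √(4²+294²) = √86452 ≈ 294.03, ∠ = arctan(294/4) ≈ 89.22°
pole (s+25): 25 + j294 → |·| = √(25²+294²) = √87061 ≈ 295.06, ∠ = arctan(294/25) ≈ 85.14°
pole (s+200): 200 + j294 → |·| = √(200²+294²) = √126436 ≈ 355.58, ∠ = arctan(294/200) ≈ 55.77°
∠L = 170.35° − 230.13° = -59.78°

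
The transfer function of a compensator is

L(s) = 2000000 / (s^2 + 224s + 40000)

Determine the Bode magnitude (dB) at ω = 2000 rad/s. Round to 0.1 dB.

At s = jω = j2000:
quadratic: (j2000)² + 224·j2000 + 40000 = -3960000 + j448000 → |·| ≈ 3.9853e+06, ∠ ≈ 173.55°
|L| = 2000000 / 3.9853e+06 ≈ 0.50184
Gain = 20 log₁₀(0.50184) ≈ -5.99 dB

-6.0 dB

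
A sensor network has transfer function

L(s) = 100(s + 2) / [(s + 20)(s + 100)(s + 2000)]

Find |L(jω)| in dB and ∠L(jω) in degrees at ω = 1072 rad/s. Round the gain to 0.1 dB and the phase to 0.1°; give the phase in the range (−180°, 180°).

At s = jω = j1072:
zero (s+2): 2 + j1072 → |·| = √(2²+1072²) = √1149188 ≈ 1072, ∠ = arctan(1072/2) ≈ 89.89°
pole (s+20): 20 + j1072 → |·| = √(20²+1072²) = √1149584 ≈ 1072.2, ∠ = arctan(1072/20) ≈ 88.93°
pole (s+100): 100 + j1072 → |·| = √(100²+1072²) = √1159184 ≈ 1076.7, ∠ = arctan(1072/100) ≈ 84.67°
pole (s+2000): 2000 + j1072 → |·| = √(2000²+1072²) = √5149184 ≈ 2269.2, ∠ = arctan(1072/2000) ≈ 28.19°
|L| = 100 · 1072 / 2.6197e+09 ≈ 4.0921e-05
Gain = 20 log₁₀(4.0921e-05) ≈ -87.76 dB
∠L = 89.89° − 201.79° = -111.90°

-87.8 dB, -111.9°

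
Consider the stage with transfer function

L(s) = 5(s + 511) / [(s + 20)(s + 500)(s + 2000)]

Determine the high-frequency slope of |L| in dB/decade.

Each pole contributes −20 dB/decade at high frequency; each zero contributes +20 dB/decade.
Net: 1 zero(s) − 3 pole(s) → -40 dB/decade.

-40 dB/decade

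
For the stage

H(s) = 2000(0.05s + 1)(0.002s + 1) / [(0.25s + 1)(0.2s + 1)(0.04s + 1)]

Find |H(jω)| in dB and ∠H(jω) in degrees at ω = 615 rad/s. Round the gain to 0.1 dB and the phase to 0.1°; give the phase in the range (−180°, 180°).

At ω = 615 rad/s:
zero (1 + j615·0.05) = 1 + j30.75 → |·| ≈ 30.766, ∠ ≈ 88.14°
zero (1 + j615·0.002) = 1 + j1.23 → |·| ≈ 1.5852, ∠ ≈ 50.89°
pole (1 + j615·0.25) = 1 + j153.75 → |·| ≈ 153.75, ∠ ≈ 89.63°
pole (1 + j615·0.2) = 1 + j123 → |·| ≈ 123, ∠ ≈ 89.53°
pole (1 + j615·0.04) = 1 + j24.6 → |·| ≈ 24.62, ∠ ≈ 87.67°
|H| = 2000 · 30.766 · 1.5852 / (153.75 · 123 · 24.62) ≈ 0.2095
Gain = 20 log₁₀(0.2095) ≈ -13.58 dB
∠H = (88.14° + 50.89°) − (89.63° + 89.53° + 87.67°) = -127.80°

-13.6 dB, -127.8°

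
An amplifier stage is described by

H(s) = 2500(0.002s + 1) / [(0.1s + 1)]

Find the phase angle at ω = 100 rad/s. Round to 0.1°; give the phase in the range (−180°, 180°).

-73.0°

At ω = 100 rad/s:
zero (1 + j100·0.002) = 1 + j0.2 → |·| ≈ 1.0198, ∠ ≈ 11.31°
pole (1 + j100·0.1) = 1 + j10 → |·| ≈ 10.05, ∠ ≈ 84.29°
∠H = (11.31°) − (84.29°) = -72.98°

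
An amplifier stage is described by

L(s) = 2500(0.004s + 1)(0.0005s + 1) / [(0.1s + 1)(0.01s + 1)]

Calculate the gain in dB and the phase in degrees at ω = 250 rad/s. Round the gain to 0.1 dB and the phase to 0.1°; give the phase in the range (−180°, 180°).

34.5 dB, -103.8°

At ω = 250 rad/s:
zero (1 + j250·0.004) = 1 + j1 → |·| ≈ 1.4142, ∠ ≈ 45.00°
zero (1 + j250·0.0005) = 1 + j0.125 → |·| ≈ 1.0078, ∠ ≈ 7.13°
pole (1 + j250·0.1) = 1 + j25 → |·| ≈ 25.02, ∠ ≈ 87.71°
pole (1 + j250·0.01) = 1 + j2.5 → |·| ≈ 2.6926, ∠ ≈ 68.20°
|L| = 2500 · 1.4142 · 1.0078 / (25.02 · 2.6926) ≈ 52.889
Gain = 20 log₁₀(52.889) ≈ 34.47 dB
∠L = (45.00° + 7.13°) − (87.71° + 68.20°) = -103.78°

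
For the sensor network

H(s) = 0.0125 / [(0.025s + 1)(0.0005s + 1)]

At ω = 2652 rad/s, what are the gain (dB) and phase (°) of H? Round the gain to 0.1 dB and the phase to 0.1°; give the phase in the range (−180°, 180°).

-78.9 dB, -142.1°

At ω = 2652 rad/s:
pole (1 + j2652·0.025) = 1 + j66.3 → |·| ≈ 66.308, ∠ ≈ 89.14°
pole (1 + j2652·0.0005) = 1 + j1.326 → |·| ≈ 1.6608, ∠ ≈ 52.98°
|H| = 0.0125 · 1 / (66.308 · 1.6608) ≈ 0.00011351
Gain = 20 log₁₀(0.00011351) ≈ -78.90 dB
∠H = (0°) − (89.14° + 52.98°) = -142.12°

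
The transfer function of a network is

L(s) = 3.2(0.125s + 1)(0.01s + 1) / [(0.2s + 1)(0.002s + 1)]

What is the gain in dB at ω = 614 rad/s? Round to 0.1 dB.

At ω = 614 rad/s:
zero (1 + j614·0.125) = 1 + j76.75 → |·| ≈ 76.757, ∠ ≈ 89.25°
zero (1 + j614·0.01) = 1 + j6.14 → |·| ≈ 6.2209, ∠ ≈ 80.75°
pole (1 + j614·0.2) = 1 + j122.8 → |·| ≈ 122.8, ∠ ≈ 89.53°
pole (1 + j614·0.002) = 1 + j1.228 → |·| ≈ 1.5837, ∠ ≈ 50.84°
|L| = 3.2 · 76.757 · 6.2209 / (122.8 · 1.5837) ≈ 7.8569
Gain = 20 log₁₀(7.8569) ≈ 17.91 dB

17.9 dB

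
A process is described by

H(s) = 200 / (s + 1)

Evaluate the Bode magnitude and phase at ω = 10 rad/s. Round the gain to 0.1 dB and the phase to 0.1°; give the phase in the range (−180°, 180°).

26.0 dB, -84.3°

Substitute s = j10:
Numerator: 200 = 200 + j0
Denominator: (j10) + 1 = 1 + j10
|N| = √(200² + 0²) ≈ 200, ∠N ≈ 0.00°
|D| = √(1² + 10²) ≈ 10.05, ∠D ≈ 84.29°
|H| = 200 / 10.05 ≈ 19.9
Gain = 20 log₁₀(19.9) ≈ 25.98 dB
∠H = 0.00° − 84.29° = -84.29°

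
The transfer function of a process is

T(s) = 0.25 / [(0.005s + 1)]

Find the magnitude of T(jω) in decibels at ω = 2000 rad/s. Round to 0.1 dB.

At ω = 2000 rad/s:
pole (1 + j2000·0.005) = 1 + j10 → |·| ≈ 10.05, ∠ ≈ 84.29°
|T| = 0.25 · 1 / (10.05) ≈ 0.024876
Gain = 20 log₁₀(0.024876) ≈ -32.08 dB

-32.1 dB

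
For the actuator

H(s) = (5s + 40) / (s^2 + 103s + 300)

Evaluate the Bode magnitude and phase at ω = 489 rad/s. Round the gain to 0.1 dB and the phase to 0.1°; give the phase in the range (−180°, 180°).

-40.0 dB, -79.0°

Substitute s = j489:
Numerator: 5(j489) + 40 = 40 + j2445
Denominator: (j489)^2 + 103(j489) + 300 = -238821 + j50367
|N| = √(40² + 2445²) ≈ 2445.3, ∠N ≈ 89.06°
|D| = √(238821² + 50367²) ≈ 2.4407e+05, ∠D ≈ 168.09°
|H| = 2445.3 / 2.4407e+05 ≈ 0.010019
Gain = 20 log₁₀(0.010019) ≈ -39.98 dB
∠H = 89.06° − 168.09° = -79.03°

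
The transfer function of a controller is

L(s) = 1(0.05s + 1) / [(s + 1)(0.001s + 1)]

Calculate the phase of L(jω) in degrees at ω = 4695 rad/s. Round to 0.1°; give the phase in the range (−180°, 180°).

-78.2°

At ω = 4695 rad/s:
zero (1 + j4695·0.05) = 1 + j234.75 → |·| ≈ 234.75, ∠ ≈ 89.76°
pole (1 + j4695·1) = 1 + j4695 → |·| ≈ 4695, ∠ ≈ 89.99°
pole (1 + j4695·0.001) = 1 + j4.695 → |·| ≈ 4.8003, ∠ ≈ 77.98°
∠L = (89.76°) − (89.99° + 77.98°) = -78.21°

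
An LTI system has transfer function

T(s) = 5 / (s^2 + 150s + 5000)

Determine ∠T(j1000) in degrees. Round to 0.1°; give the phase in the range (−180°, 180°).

Substitute s = j1000:
Numerator: 5 = 5 + j0
Denominator: (j1000)^2 + 150(j1000) + 5000 = -995000 + j150000
|N| = √(5² + 0²) ≈ 5, ∠N ≈ 0.00°
|D| = √(995000² + 150000²) ≈ 1.0062e+06, ∠D ≈ 171.43°
∠T = 0.00° − 171.43° = -171.43°

-171.4°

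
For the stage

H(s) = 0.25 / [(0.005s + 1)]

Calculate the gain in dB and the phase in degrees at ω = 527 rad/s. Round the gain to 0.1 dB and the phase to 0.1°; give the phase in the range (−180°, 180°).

-21.0 dB, -69.2°

At ω = 527 rad/s:
pole (1 + j527·0.005) = 1 + j2.635 → |·| ≈ 2.8184, ∠ ≈ 69.22°
|H| = 0.25 · 1 / (2.8184) ≈ 0.088703
Gain = 20 log₁₀(0.088703) ≈ -21.04 dB
∠H = (0°) − (69.22°) = -69.22°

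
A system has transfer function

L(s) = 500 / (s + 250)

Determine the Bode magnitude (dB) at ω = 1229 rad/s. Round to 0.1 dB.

-8.0 dB

Substitute s = j1229:
Numerator: 500 = 500 + j0
Denominator: (j1229) + 250 = 250 + j1229
|N| = √(500² + 0²) ≈ 500, ∠N ≈ 0.00°
|D| = √(250² + 1229²) ≈ 1254.2, ∠D ≈ 78.50°
|L| = 500 / 1254.2 ≈ 0.39866
Gain = 20 log₁₀(0.39866) ≈ -7.99 dB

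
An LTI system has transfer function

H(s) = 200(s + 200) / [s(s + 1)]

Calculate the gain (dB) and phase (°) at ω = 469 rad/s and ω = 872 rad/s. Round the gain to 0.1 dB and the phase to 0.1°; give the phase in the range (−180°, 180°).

ω = 469: -6.7 dB, -113.0°; ω = 872: -12.6 dB, -102.9°

At s = jω = j469:
zero (s+200): 200 + j469 → |·| = √(200²+469²) = √259961 ≈ 509.86, ∠ = arctan(469/200) ≈ 66.90°
pole (s+1): 1 + j469 → |·| = √(1²+469²) = √219962 ≈ 469, ∠ = arctan(469/1) ≈ 89.88°
pole at origin: |s| = 469, ∠ = 90.00° (in denominator)
|H| = 200 · 509.86 / 2.1996e+05 ≈ 0.46359
Gain = 20 log₁₀(0.46359) ≈ -6.68 dB
∠H = 66.90° − 179.88° = -112.98°

At s = jω = j872:
zero (s+200): 200 + j872 → |·| = √(200²+872²) = √800384 ≈ 894.64, ∠ = arctan(872/200) ≈ 77.08°
pole (s+1): 1 + j872 → |·| = √(1²+872²) = √760385 ≈ 872, ∠ = arctan(872/1) ≈ 89.93°
pole at origin: |s| = 872, ∠ = 90.00° (in denominator)
|H| = 200 · 894.64 / 7.6038e+05 ≈ 0.23531
Gain = 20 log₁₀(0.23531) ≈ -12.57 dB
∠H = 77.08° − 179.93° = -102.85°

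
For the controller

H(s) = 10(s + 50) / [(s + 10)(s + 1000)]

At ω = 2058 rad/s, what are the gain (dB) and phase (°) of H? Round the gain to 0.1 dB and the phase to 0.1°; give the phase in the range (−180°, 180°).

At s = jω = j2058:
zero (s+50): 50 + j2058 → |·| = √(50²+2058²) = √4237864 ≈ 2058.6, ∠ = arctan(2058/50) ≈ 88.61°
pole (s+10): 10 + j2058 → |·| = √(10²+2058²) = √4235464 ≈ 2058, ∠ = arctan(2058/10) ≈ 89.72°
pole (s+1000): 1000 + j2058 → |·| = √(1000²+2058²) = √5235364 ≈ 2288.1, ∠ = arctan(2058/1000) ≈ 64.08°
|H| = 10 · 2058.6 / 4.7089e+06 ≈ 0.0043717
Gain = 20 log₁₀(0.0043717) ≈ -47.19 dB
∠H = 88.61° − 153.80° = -65.19°

-47.2 dB, -65.2°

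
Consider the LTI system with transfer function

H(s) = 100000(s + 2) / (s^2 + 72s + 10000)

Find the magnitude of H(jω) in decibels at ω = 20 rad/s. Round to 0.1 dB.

46.3 dB

At s = jω = j20:
zero (s+2): 2 + j20 → |·| = √(2²+20²) = √404 ≈ 20.1, ∠ = arctan(20/2) ≈ 84.29°
quadratic: (j20)² + 72·j20 + 10000 = 9600 + j1440 → |·| ≈ 9707.4, ∠ ≈ 8.53°
|H| = 100000 · 20.1 / 9707.4 ≈ 207.06
Gain = 20 log₁₀(207.06) ≈ 46.32 dB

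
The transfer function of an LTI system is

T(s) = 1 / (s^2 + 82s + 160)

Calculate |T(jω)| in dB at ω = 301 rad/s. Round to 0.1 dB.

-99.4 dB

Substitute s = j301:
Numerator: 1 = 1 + j0
Denominator: (j301)^2 + 82(j301) + 160 = -90441 + j24682
|N| = √(1² + 0²) ≈ 1, ∠N ≈ 0.00°
|D| = √(90441² + 24682²) ≈ 93748, ∠D ≈ 164.74°
|T| = 1 / 93748 ≈ 1.0667e-05
Gain = 20 log₁₀(1.0667e-05) ≈ -99.44 dB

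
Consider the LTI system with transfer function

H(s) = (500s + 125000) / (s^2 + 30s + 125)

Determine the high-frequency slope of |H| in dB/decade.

Each pole contributes −20 dB/decade at high frequency; each zero contributes +20 dB/decade.
Net: 1 zero(s) − 2 pole(s) → -20 dB/decade.

-20 dB/decade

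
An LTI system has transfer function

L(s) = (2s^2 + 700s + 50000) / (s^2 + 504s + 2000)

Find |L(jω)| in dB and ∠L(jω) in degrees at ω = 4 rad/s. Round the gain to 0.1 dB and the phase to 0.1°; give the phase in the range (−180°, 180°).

25.0 dB, -42.3°

Substitute s = j4:
Numerator: 2(j4)^2 + 700(j4) + 50000 = 49968 + j2800
Denominator: (j4)^2 + 504(j4) + 2000 = 1984 + j2016
|N| = √(49968² + 2800²) ≈ 50046, ∠N ≈ 3.21°
|D| = √(1984² + 2016²) ≈ 2828.5, ∠D ≈ 45.46°
|L| = 50046 / 2828.5 ≈ 17.693
Gain = 20 log₁₀(17.693) ≈ 24.96 dB
∠L = 3.21° − 45.46° = -42.25°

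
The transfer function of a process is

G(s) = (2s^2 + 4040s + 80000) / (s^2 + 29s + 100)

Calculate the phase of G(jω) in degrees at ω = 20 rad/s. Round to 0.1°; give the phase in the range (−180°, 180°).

Substitute s = j20:
Numerator: 2(j20)^2 + 4040(j20) + 80000 = 79200 + j80800
Denominator: (j20)^2 + 29(j20) + 100 = -300 + j580
|N| = √(79200² + 80800²) ≈ 1.1314e+05, ∠N ≈ 45.57°
|D| = √(300² + 580²) ≈ 652.99, ∠D ≈ 117.35°
∠G = 45.57° − 117.35° = -71.78°

-71.8°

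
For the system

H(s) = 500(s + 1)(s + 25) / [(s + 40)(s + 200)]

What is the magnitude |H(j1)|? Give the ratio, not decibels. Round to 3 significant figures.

At s = jω = j1:
zero (s+1): 1 + j1 → |·| = √(1²+1²) = √2 ≈ 1.4142, ∠ = arctan(1/1) ≈ 45.00°
zero (s+25): 25 + j1 → |·| = √(25²+1²) = √626 ≈ 25.02, ∠ = arctan(1/25) ≈ 2.29°
pole (s+40): 40 + j1 → |·| = √(40²+1²) = √1601 ≈ 40.012, ∠ = arctan(1/40) ≈ 1.43°
pole (s+200): 200 + j1 → |·| = √(200²+1²) = √40001 ≈ 200, ∠ = arctan(1/200) ≈ 0.29°
|H| = 500 · 35.383 / 8002.4 ≈ 2.2108

2.21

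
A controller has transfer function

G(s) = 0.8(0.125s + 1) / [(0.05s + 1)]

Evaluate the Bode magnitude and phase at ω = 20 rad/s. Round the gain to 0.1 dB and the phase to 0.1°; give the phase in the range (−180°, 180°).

3.7 dB, 23.2°

At ω = 20 rad/s:
zero (1 + j20·0.125) = 1 + j2.5 → |·| ≈ 2.6926, ∠ ≈ 68.20°
pole (1 + j20·0.05) = 1 + j1 → |·| ≈ 1.4142, ∠ ≈ 45.00°
|G| = 0.8 · 2.6926 / (1.4142) ≈ 1.5232
Gain = 20 log₁₀(1.5232) ≈ 3.66 dB
∠G = (68.20°) − (45.00°) = 23.20°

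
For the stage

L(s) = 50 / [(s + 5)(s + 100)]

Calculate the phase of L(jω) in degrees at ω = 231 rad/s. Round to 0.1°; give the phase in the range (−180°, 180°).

-155.4°

At s = jω = j231:
pole (s+5): 5 + j231 → |·| = √(5²+231²) = √53386 ≈ 231.05, ∠ = arctan(231/5) ≈ 88.76°
pole (s+100): 100 + j231 → |·| = √(100²+231²) = √63361 ≈ 251.72, ∠ = arctan(231/100) ≈ 66.59°
∠L = 0.00° − 155.35° = -155.35°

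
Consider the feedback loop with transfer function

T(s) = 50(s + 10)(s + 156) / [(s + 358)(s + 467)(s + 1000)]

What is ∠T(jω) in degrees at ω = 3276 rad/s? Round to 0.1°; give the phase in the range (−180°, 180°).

At s = jω = j3276:
zero (s+10): 10 + j3276 → |·| = √(10²+3276²) = √10732276 ≈ 3276, ∠ = arctan(3276/10) ≈ 89.83°
zero (s+156): 156 + j3276 → |·| = √(156²+3276²) = √10756512 ≈ 3279.7, ∠ = arctan(3276/156) ≈ 87.27°
pole (s+358): 358 + j3276 → |·| = √(358²+3276²) = √10860340 ≈ 3295.5, ∠ = arctan(3276/358) ≈ 83.76°
pole (s+467): 467 + j3276 → |·| = √(467²+3276²) = √10950265 ≈ 3309.1, ∠ = arctan(3276/467) ≈ 81.89°
pole (s+1000): 1000 + j3276 → |·| = √(1000²+3276²) = √11732176 ≈ 3425.2, ∠ = arctan(3276/1000) ≈ 73.03°
∠T = 177.10° − 238.68° = -61.58°

-61.6°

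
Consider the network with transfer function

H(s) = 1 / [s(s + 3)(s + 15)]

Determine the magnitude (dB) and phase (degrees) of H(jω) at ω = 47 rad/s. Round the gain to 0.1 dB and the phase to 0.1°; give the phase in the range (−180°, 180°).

At s = jω = j47:
pole (s+3): 3 + j47 → |·| = √(3²+47²) = √2218 ≈ 47.096, ∠ = arctan(47/3) ≈ 86.35°
pole (s+15): 15 + j47 → |·| = √(15²+47²) = √2434 ≈ 49.336, ∠ = arctan(47/15) ≈ 72.30°
pole at origin: |s| = 47, ∠ = 90.00° (in denominator)
|H| = 1 / 1.0921e+05 ≈ 9.1567e-06
Gain = 20 log₁₀(9.1567e-06) ≈ -100.77 dB
∠H = 0.00° − 248.65° = -248.65° ≡ 111.35° (principal value)

-100.8 dB, 111.4°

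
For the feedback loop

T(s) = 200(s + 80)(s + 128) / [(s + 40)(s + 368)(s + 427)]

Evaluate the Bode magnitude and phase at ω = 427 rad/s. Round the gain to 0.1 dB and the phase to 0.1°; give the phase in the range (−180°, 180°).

-11.5 dB, -26.2°

At s = jω = j427:
zero (s+80): 80 + j427 → |·| = √(80²+427²) = √188729 ≈ 434.43, ∠ = arctan(427/80) ≈ 79.39°
zero (s+128): 128 + j427 → |·| = √(128²+427²) = √198713 ≈ 445.77, ∠ = arctan(427/128) ≈ 73.31°
pole (s+40): 40 + j427 → |·| = √(40²+427²) = √183929 ≈ 428.87, ∠ = arctan(427/40) ≈ 84.65°
pole (s+368): 368 + j427 → |·| = √(368²+427²) = √317753 ≈ 563.7, ∠ = arctan(427/368) ≈ 49.24°
pole (s+427): 427 + j427 → |·| = √(427²+427²) = √364658 ≈ 603.87, ∠ = arctan(427/427) ≈ 45.00°
|T| = 200 · 1.9366e+05 / 1.4599e+08 ≈ 0.26531
Gain = 20 log₁₀(0.26531) ≈ -11.52 dB
∠T = 152.70° − 178.89° = -26.19°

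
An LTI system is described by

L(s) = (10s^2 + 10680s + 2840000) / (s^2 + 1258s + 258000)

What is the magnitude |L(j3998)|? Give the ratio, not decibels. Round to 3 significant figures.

Substitute s = j3998:
Numerator: 10(j3998)^2 + 10680(j3998) + 2840000 = -157000040 + j42698640
Denominator: (j3998)^2 + 1258(j3998) + 258000 = -15726004 + j5029484
|N| = √(157000040² + 42698640²) ≈ 1.627e+08, ∠N ≈ 164.79°
|D| = √(15726004² + 5029484²) ≈ 1.6511e+07, ∠D ≈ 162.26°
|L| = 1.627e+08 / 1.6511e+07 ≈ 9.854

9.85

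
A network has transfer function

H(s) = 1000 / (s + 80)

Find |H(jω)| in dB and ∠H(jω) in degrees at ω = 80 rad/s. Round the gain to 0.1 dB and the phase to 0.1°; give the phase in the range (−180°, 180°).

Substitute s = j80:
Numerator: 1000 = 1000 + j0
Denominator: (j80) + 80 = 80 + j80
|N| = √(1000² + 0²) ≈ 1000, ∠N ≈ 0.00°
|D| = √(80² + 80²) ≈ 113.14, ∠D ≈ 45.00°
|H| = 1000 / 113.14 ≈ 8.8386
Gain = 20 log₁₀(8.8386) ≈ 18.93 dB
∠H = 0.00° − 45.00° = -45.00°

18.9 dB, -45.0°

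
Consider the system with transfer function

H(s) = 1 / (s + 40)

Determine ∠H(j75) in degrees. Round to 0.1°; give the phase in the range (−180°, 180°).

At s = jω = j75:
pole (s+40): 40 + j75 → |·| = √(40²+75²) = √7225 ≈ 85, ∠ = arctan(75/40) ≈ 61.93°
∠H = 0.00° − 61.93° = -61.93°

-61.9°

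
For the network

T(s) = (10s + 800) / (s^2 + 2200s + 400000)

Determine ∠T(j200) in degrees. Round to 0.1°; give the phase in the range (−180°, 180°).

17.5°

Substitute s = j200:
Numerator: 10(j200) + 800 = 800 + j2000
Denominator: (j200)^2 + 2200(j200) + 400000 = 360000 + j440000
|N| = √(800² + 2000²) ≈ 2154.1, ∠N ≈ 68.20°
|D| = √(360000² + 440000²) ≈ 5.6851e+05, ∠D ≈ 50.71°
∠T = 68.20° − 50.71° = 17.49°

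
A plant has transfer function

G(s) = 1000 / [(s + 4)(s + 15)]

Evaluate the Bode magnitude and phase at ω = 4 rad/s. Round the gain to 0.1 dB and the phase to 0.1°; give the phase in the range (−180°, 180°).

At s = jω = j4:
pole (s+4): 4 + j4 → |·| = √(4²+4²) = √32 ≈ 5.6569, ∠ = arctan(4/4) ≈ 45.00°
pole (s+15): 15 + j4 → |·| = √(15²+4²) = √241 ≈ 15.524, ∠ = arctan(4/15) ≈ 14.93°
|G| = 1000 / 87.818 ≈ 11.387
Gain = 20 log₁₀(11.387) ≈ 21.13 dB
∠G = 0.00° − 59.93° = -59.93°

21.1 dB, -59.9°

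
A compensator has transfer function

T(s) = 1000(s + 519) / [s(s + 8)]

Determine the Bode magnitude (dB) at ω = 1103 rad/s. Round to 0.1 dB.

0.0 dB

At s = jω = j1103:
zero (s+519): 519 + j1103 → |·| = √(519²+1103²) = √1485970 ≈ 1219, ∠ = arctan(1103/519) ≈ 64.80°
pole (s+8): 8 + j1103 → |·| = √(8²+1103²) = √1216673 ≈ 1103, ∠ = arctan(1103/8) ≈ 89.58°
pole at origin: |s| = 1103, ∠ = 90.00° (in denominator)
|T| = 1000 · 1219 / 1.2166e+06 ≈ 1.002
Gain = 20 log₁₀(1.002) ≈ 0.02 dB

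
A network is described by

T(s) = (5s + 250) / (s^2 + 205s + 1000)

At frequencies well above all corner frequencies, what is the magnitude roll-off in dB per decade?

-20 dB/decade

Each pole contributes −20 dB/decade at high frequency; each zero contributes +20 dB/decade.
Net: 1 zero(s) − 2 pole(s) → -20 dB/decade.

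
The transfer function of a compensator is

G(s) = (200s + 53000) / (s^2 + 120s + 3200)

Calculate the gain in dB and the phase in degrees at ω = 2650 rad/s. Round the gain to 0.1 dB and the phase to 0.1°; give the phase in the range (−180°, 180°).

Substitute s = j2650:
Numerator: 200(j2650) + 53000 = 53000 + j530000
Denominator: (j2650)^2 + 120(j2650) + 3200 = -7019300 + j318000
|N| = √(53000² + 530000²) ≈ 5.3264e+05, ∠N ≈ 84.29°
|D| = √(7019300² + 318000²) ≈ 7.0265e+06, ∠D ≈ 177.41°
|G| = 5.3264e+05 / 7.0265e+06 ≈ 0.075804
Gain = 20 log₁₀(0.075804) ≈ -22.41 dB
∠G = 84.29° − 177.41° = -93.12°

-22.4 dB, -93.1°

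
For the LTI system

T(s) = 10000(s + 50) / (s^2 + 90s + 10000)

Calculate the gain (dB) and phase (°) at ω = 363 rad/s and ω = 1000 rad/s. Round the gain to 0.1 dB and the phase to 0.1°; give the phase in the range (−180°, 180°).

ω = 363: 29.3 dB, -82.8°; ω = 1000: 20.1 dB, -87.7°

At s = jω = j363:
zero (s+50): 50 + j363 → |·| = √(50²+363²) = √134269 ≈ 366.43, ∠ = arctan(363/50) ≈ 82.16°
quadratic: (j363)² + 90·j363 + 10000 = -121769 + j32670 → |·| ≈ 1.2608e+05, ∠ ≈ 164.98°
|T| = 10000 · 366.43 / 1.2608e+05 ≈ 29.063
Gain = 20 log₁₀(29.063) ≈ 29.27 dB
∠T = 82.16° − 164.98° = -82.82°

At s = jω = j1000:
zero (s+50): 50 + j1000 → |·| = √(50²+1000²) = √1002500 ≈ 1001.2, ∠ = arctan(1000/50) ≈ 87.14°
quadratic: (j1000)² + 90·j1000 + 10000 = -990000 + j90000 → |·| ≈ 9.9408e+05, ∠ ≈ 174.81°
|T| = 10000 · 1001.2 / 9.9408e+05 ≈ 10.072
Gain = 20 log₁₀(10.072) ≈ 20.06 dB
∠T = 87.14° − 174.81° = -87.67°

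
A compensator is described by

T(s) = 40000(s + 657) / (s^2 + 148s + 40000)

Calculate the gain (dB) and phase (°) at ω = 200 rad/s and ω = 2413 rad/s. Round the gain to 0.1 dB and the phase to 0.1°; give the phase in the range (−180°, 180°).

ω = 200: 59.4 dB, -73.1°; ω = 2413: 24.7 dB, -101.7°

At s = jω = j200:
zero (s+657): 657 + j200 → |·| = √(657²+200²) = √471649 ≈ 686.77, ∠ = arctan(200/657) ≈ 16.93°
quadratic: (j200)² + 148·j200 + 40000 = 0 + j29600 → |·| ≈ 29600, ∠ ≈ 90.00°
|T| = 40000 · 686.77 / 29600 ≈ 928.07
Gain = 20 log₁₀(928.07) ≈ 59.35 dB
∠T = 16.93° − 90.00° = -73.07°

At s = jω = j2413:
zero (s+657): 657 + j2413 → |·| = √(657²+2413²) = √6254218 ≈ 2500.8, ∠ = arctan(2413/657) ≈ 74.77°
quadratic: (j2413)² + 148·j2413 + 40000 = -5782569 + j357124 → |·| ≈ 5.7936e+06, ∠ ≈ 176.47°
|T| = 40000 · 2500.8 / 5.7936e+06 ≈ 17.266
Gain = 20 log₁₀(17.266) ≈ 24.74 dB
∠T = 74.77° − 176.47° = -101.70°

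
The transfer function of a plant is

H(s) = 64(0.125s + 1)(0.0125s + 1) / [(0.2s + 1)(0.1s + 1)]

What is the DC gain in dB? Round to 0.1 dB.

H(0) = 64 · 1 / 1 = 64
20 log₁₀(64) ≈ 36.12 dB

36.1 dB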